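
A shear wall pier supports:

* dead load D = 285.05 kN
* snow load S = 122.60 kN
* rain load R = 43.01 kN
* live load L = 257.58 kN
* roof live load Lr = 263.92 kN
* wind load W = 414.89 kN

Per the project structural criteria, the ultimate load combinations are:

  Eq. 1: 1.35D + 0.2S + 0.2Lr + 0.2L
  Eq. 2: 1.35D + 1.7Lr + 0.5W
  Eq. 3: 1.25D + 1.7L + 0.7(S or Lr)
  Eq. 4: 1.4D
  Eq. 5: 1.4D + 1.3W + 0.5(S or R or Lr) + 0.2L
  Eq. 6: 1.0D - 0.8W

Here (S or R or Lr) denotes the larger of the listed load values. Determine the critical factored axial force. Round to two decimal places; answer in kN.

(S or Lr) → Lr = 263.92 kN; (S or R or Lr) → Lr = 263.92 kN.
Eq. 1: 1.35(285.05) + 0.2(122.60) + 0.2(263.92) + 0.2(257.58) = 384.82 + 24.52 + 52.78 + 51.52 = 513.64
Eq. 2: 1.35(285.05) + 1.7(263.92) + 0.5(414.89) = 384.82 + 448.66 + 207.45 = 1040.93
Eq. 3: 1.25(285.05) + 1.7(257.58) + 0.7(263.92) = 356.31 + 437.89 + 184.74 = 978.94
Eq. 4: 1.4(285.05) = 399.07
Eq. 5: 1.4(285.05) + 1.3(414.89) + 0.5(263.92) + 0.2(257.58) = 1121.90
Eq. 6: 1.0(285.05) - 0.8(414.89) = 285.05 - 331.91 = -46.86
The controlling combination is 5, giving 1121.90 kN.

1121.90 kN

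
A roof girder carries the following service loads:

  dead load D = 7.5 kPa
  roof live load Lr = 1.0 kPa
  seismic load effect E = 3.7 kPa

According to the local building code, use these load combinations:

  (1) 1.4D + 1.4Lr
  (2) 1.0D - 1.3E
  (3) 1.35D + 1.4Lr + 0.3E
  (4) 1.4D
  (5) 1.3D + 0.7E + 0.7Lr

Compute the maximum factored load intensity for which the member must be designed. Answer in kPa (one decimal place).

13.0 kPa

(1) 1.4(7.5) + 1.4(1.0) = 10.5 + 1.4 = 11.9
(2) 1.0(7.5) - 1.3(3.7) = 7.5 - 4.8 = 2.7
(3) 1.35(7.5) + 1.4(1.0) + 0.3(3.7) = 10.1 + 1.4 + 1.1 = 12.6
(4) 1.4(7.5) = 10.5
(5) 1.3(7.5) + 0.7(3.7) + 0.7(1.0) = 13.0
The controlling combination is 5, giving 13.0 kPa.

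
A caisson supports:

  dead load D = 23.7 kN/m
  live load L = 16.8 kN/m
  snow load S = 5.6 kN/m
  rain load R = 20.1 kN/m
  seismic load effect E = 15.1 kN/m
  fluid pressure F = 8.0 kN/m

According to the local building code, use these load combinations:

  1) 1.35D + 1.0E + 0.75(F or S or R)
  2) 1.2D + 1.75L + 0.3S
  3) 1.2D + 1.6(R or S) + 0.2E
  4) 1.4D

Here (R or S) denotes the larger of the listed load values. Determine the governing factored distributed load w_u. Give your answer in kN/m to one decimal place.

63.6 kN/m

(F or S or R) → R = 20.1 kN/m; (R or S) → R = 20.1 kN/m.
1) 1.35(23.7) + 1.0(15.1) + 0.75(20.1) = 62.2
2) 1.2(23.7) + 1.75(16.8) + 0.3(5.6) = 59.5
3) 1.2(23.7) + 1.6(20.1) + 0.2(15.1) = 63.6
4) 1.4(23.7) = 33.2
Combination 3 governs: w_u = 63.6 kN/m.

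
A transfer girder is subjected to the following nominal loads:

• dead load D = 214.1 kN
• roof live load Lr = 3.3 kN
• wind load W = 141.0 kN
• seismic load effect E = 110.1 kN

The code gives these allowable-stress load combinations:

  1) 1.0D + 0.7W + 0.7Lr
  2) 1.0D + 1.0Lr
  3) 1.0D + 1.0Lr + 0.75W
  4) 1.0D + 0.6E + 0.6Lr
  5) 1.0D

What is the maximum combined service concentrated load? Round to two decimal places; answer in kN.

323.15 kN

1) 1.0(214.1) + 0.7(141.0) + 0.7(3.3) = 315.11
2) 1.0(214.1) + 1.0(3.3) = 217.40
3) 1.0(214.1) + 1.0(3.3) + 0.75(141.0) = 323.15
4) 1.0(214.1) + 0.6(110.1) + 0.6(3.3) = 282.14
5) 1.0(214.1) = 214.10
Maximum is from combination 3.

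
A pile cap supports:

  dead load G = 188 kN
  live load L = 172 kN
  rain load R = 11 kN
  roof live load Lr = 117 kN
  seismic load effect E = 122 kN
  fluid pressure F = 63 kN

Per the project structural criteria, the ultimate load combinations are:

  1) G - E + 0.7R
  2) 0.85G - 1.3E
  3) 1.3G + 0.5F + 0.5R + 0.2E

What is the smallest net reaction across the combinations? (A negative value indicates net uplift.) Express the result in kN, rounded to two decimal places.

1.20 kN

1) 1.0(188) - 1.0(122) + 0.7(11) = 188.00 - 122.00 + 7.70 = 73.70
2) 0.85(188) - 1.3(122) = 159.80 - 158.60 = 1.20
3) 1.3(188) + 0.5(63) + 0.5(11) + 0.2(122) = 244.40 + 31.50 + 5.50 + 24.40 = 305.80
Combination 2 gives the minimum: 1.20 kN.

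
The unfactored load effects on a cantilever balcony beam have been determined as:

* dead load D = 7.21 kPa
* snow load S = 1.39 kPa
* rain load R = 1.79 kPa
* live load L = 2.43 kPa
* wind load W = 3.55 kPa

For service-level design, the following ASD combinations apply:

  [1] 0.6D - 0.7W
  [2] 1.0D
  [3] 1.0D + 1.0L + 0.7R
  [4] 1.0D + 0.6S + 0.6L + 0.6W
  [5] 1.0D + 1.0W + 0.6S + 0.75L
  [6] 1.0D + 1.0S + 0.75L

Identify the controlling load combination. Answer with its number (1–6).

Combination 5

[1] 0.6(7.21) - 0.7(3.55) = 4.33 - 2.49 = 1.84
[2] 1.0(7.21) = 7.21
[3] 1.0(7.21) + 1.0(2.43) + 0.7(1.79) = 7.21 + 2.43 + 1.25 = 10.89
[4] 1.0(7.21) + 0.6(1.39) + 0.6(2.43) + 0.6(3.55) = 7.21 + 0.83 + 1.46 + 2.13 = 11.63
[5] 1.0(7.21) + 1.0(3.55) + 0.6(1.39) + 0.75(2.43) = 13.42
[6] 1.0(7.21) + 1.0(1.39) + 0.75(2.43) = 7.21 + 1.39 + 1.82 = 10.42
The largest value is 13.42 kPa from combination 5.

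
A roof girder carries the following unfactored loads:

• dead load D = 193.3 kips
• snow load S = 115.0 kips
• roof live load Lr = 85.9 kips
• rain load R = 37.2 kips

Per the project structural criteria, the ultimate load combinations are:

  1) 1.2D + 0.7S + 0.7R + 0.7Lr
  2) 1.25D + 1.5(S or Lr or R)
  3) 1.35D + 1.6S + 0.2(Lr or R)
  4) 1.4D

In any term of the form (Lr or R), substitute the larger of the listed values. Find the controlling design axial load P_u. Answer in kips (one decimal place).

462.1 kips

(S or Lr or R) → S = 115.0 kips; (Lr or R) → Lr = 85.9 kips.
1) 1.2(193.3) + 0.7(115.0) + 0.7(37.2) + 0.7(85.9) = 398.6
2) 1.25(193.3) + 1.5(115.0) = 414.1
3) 1.35(193.3) + 1.6(115.0) + 0.2(85.9) = 462.1
4) 1.4(193.3) = 270.6
Maximum is from combination 3.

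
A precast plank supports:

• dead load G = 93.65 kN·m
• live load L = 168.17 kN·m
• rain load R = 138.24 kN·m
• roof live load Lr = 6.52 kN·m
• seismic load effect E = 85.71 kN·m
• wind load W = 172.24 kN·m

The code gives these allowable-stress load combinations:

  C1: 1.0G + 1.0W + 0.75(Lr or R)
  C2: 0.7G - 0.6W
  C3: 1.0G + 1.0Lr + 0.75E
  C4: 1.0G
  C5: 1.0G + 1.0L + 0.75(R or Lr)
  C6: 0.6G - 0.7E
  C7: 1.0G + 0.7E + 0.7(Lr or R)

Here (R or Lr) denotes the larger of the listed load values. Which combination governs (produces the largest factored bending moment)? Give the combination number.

Combination 1

(Lr or R) → R = 138.24 kN·m; (R or Lr) → R = 138.24 kN·m.
C1: 1.0(93.65) + 1.0(172.24) + 0.75(138.24) = 93.65 + 172.24 + 103.68 = 369.57
C2: 0.7(93.65) - 0.6(172.24) = -37.79
C3: 1.0(93.65) + 1.0(6.52) + 0.75(85.71) = 93.65 + 6.52 + 64.28 = 164.45
C4: 1.0(93.65) = 93.65
C5: 1.0(93.65) + 1.0(168.17) + 0.75(138.24) = 93.65 + 168.17 + 103.68 = 365.50
C6: 0.6(93.65) - 0.7(85.71) = 56.19 - 60.00 = -3.81
C7: 1.0(93.65) + 0.7(85.71) + 0.7(138.24) = 93.65 + 60.00 + 96.77 = 250.42
The largest value is 369.57 kN·m from combination 1.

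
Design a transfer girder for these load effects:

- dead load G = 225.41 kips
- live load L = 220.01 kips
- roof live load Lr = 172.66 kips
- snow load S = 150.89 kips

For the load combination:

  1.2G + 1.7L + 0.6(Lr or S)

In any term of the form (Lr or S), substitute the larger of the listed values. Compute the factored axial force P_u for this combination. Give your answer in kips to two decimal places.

748.11 kips

(Lr or S) → Lr = 172.66 kips.
1.2(225.41) + 1.7(220.01) + 0.6(172.66) = 270.49 + 374.02 + 103.60 = 748.11
P_u = 748.11 kips.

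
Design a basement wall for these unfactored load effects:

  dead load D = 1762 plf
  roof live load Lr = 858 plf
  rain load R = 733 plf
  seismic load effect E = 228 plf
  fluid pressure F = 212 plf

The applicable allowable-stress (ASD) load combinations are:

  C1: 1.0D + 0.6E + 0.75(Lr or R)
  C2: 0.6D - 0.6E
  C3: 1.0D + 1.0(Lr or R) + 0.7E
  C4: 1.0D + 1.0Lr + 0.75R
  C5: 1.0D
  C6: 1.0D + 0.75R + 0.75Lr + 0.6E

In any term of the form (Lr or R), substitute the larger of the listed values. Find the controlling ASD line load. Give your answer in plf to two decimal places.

3169.75 plf

(Lr or R) → Lr = 858 plf.
C1: 1.0(1762) + 0.6(228) + 0.75(858) = 1762.00 + 136.80 + 643.50 = 2542.30
C2: 0.6(1762) - 0.6(228) = 1057.20 - 136.80 = 920.40
C3: 1.0(1762) + 1.0(858) + 0.7(228) = 1762.00 + 858.00 + 159.60 = 2779.60
C4: 1.0(1762) + 1.0(858) + 0.75(733) = 1762.00 + 858.00 + 549.75 = 3169.75
C5: 1.0(1762) = 1762.00
C6: 1.0(1762) + 0.75(733) + 0.75(858) + 0.6(228) = 1762.00 + 549.75 + 643.50 + 136.80 = 3092.05
Combination 4 governs: w = 3169.75 plf.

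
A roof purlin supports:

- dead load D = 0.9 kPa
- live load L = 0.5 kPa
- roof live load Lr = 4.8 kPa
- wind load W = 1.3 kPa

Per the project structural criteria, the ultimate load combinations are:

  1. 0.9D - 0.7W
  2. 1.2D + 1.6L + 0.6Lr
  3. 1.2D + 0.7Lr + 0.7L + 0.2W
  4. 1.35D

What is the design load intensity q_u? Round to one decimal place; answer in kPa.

5.1 kPa

1. 0.9(0.9) - 0.7(1.3) = 0.8 - 0.9 = -0.1
2. 1.2(0.9) + 1.6(0.5) + 0.6(4.8) = 1.1 + 0.8 + 2.9 = 4.8
3. 1.2(0.9) + 0.7(4.8) + 0.7(0.5) + 0.2(1.3) = 5.1
4. 1.35(0.9) = 1.2
Combination 3 governs: q_u = 5.1 kPa.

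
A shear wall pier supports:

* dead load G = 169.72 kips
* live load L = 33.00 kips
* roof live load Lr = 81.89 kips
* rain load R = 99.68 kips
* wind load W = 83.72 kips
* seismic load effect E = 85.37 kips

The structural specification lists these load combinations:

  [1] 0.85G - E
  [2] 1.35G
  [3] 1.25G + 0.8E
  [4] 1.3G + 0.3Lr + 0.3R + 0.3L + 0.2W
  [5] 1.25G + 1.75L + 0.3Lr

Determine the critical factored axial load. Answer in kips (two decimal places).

301.75 kips

[1] 0.85(169.72) - 1.0(85.37) = 144.26 - 85.37 = 58.89
[2] 1.35(169.72) = 229.12
[3] 1.25(169.72) + 0.8(85.37) = 212.15 + 68.30 = 280.45
[4] 1.3(169.72) + 0.3(81.89) + 0.3(99.68) + 0.3(33.00) + 0.2(83.72) = 220.64 + 24.57 + 29.90 + 9.90 + 16.74 = 301.75
[5] 1.25(169.72) + 1.75(33.00) + 0.3(81.89) = 212.15 + 57.75 + 24.57 = 294.47
Maximum is from combination 4.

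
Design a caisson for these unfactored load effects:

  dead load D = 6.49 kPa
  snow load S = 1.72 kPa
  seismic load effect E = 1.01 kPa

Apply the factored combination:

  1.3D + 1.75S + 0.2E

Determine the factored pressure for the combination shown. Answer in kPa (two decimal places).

11.65 kPa

1.3(6.49) + 1.75(1.72) + 0.2(1.01) = 8.44 + 3.01 + 0.20 = 11.65
p_u = 11.65 kPa.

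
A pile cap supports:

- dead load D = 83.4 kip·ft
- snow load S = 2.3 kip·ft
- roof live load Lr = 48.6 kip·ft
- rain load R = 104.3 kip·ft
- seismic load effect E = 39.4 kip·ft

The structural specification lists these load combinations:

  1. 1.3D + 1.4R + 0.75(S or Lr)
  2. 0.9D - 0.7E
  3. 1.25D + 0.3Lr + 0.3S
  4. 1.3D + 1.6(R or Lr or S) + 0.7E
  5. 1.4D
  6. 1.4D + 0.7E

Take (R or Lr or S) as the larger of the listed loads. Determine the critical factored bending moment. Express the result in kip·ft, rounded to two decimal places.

302.88 kip·ft

(S or Lr) → Lr = 48.6 kip·ft; (R or Lr or S) → R = 104.3 kip·ft.
1. 1.3(83.4) + 1.4(104.3) + 0.75(48.6) = 290.89
2. 0.9(83.4) - 0.7(39.4) = 47.48
3. 1.25(83.4) + 0.3(48.6) + 0.3(2.3) = 119.52
4. 1.3(83.4) + 1.6(104.3) + 0.7(39.4) = 302.88
5. 1.4(83.4) = 116.76
6. 1.4(83.4) + 0.7(39.4) = 144.34
The controlling combination is 4, giving 302.88 kip·ft.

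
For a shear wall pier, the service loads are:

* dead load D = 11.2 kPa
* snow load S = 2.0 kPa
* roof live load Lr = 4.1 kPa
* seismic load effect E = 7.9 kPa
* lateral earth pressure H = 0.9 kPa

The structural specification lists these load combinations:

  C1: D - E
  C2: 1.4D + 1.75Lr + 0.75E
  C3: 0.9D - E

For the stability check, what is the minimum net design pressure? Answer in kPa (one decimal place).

2.2 kPa

C1: 1.0(11.2) - 1.0(7.9) = 11.2 - 7.9 = 3.3
C2: 1.4(11.2) + 1.75(4.1) + 0.75(7.9) = 15.7 + 7.2 + 5.9 = 28.8
C3: 0.9(11.2) - 1.0(7.9) = 10.1 - 7.9 = 2.2
Combination 3 gives the minimum: 2.2 kPa.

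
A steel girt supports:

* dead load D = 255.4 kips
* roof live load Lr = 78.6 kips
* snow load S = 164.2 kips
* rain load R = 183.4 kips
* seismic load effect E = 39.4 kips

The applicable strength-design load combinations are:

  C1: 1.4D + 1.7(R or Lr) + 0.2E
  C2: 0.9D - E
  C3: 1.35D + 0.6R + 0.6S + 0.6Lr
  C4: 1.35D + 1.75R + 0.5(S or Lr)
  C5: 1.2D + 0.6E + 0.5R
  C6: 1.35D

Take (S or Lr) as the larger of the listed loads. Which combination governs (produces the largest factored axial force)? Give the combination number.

(R or Lr) → R = 183.4 kips; (S or Lr) → S = 164.2 kips.
C1: 1.4(255.4) + 1.7(183.4) + 0.2(39.4) = 677.2
C2: 0.9(255.4) - 1.0(39.4) = 229.9 - 39.4 = 190.5
C3: 1.35(255.4) + 0.6(183.4) + 0.6(164.2) + 0.6(78.6) = 344.8 + 110.0 + 98.5 + 47.2 = 600.5
C4: 1.35(255.4) + 1.75(183.4) + 0.5(164.2) = 747.8
C5: 1.2(255.4) + 0.6(39.4) + 0.5(183.4) = 306.5 + 23.6 + 91.7 = 421.8
C6: 1.35(255.4) = 344.8
The largest value is 747.8 kips from combination 4.

Combination 4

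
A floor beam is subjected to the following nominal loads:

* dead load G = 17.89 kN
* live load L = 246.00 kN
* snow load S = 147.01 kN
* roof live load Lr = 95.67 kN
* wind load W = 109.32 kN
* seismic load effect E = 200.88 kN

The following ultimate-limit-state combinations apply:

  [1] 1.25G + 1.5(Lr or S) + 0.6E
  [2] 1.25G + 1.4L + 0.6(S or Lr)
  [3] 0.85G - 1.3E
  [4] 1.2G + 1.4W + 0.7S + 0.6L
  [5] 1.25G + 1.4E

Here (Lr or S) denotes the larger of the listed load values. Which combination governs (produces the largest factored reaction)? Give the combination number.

(Lr or S) → S = 147.01 kN; (S or Lr) → S = 147.01 kN.
[1] 1.25(17.89) + 1.5(147.01) + 0.6(200.88) = 22.36 + 220.52 + 120.53 = 363.41
[2] 1.25(17.89) + 1.4(246.00) + 0.6(147.01) = 22.36 + 344.40 + 88.21 = 454.97
[3] 0.85(17.89) - 1.3(200.88) = -245.94
[4] 1.2(17.89) + 1.4(109.32) + 0.7(147.01) + 0.6(246.00) = 425.02
[5] 1.25(17.89) + 1.4(200.88) = 22.36 + 281.23 = 303.59
The largest value is 454.97 kN from combination 2.

Combination 2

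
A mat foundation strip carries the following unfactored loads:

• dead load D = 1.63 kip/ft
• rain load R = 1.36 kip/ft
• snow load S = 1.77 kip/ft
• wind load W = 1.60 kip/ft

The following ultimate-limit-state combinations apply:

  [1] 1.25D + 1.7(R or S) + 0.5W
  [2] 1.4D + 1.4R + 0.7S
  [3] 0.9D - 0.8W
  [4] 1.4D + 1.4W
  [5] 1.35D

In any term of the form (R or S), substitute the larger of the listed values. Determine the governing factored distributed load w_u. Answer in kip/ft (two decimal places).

(R or S) → S = 1.77 kip/ft.
[1] 1.25(1.63) + 1.7(1.77) + 0.5(1.60) = 2.04 + 3.01 + 0.80 = 5.85
[2] 1.4(1.63) + 1.4(1.36) + 0.7(1.77) = 5.43
[3] 0.9(1.63) - 0.8(1.60) = 1.47 - 1.28 = 0.19
[4] 1.4(1.63) + 1.4(1.60) = 2.28 + 2.24 = 4.52
[5] 1.35(1.63) = 2.20
Maximum is from combination 1.

5.85 kip/ft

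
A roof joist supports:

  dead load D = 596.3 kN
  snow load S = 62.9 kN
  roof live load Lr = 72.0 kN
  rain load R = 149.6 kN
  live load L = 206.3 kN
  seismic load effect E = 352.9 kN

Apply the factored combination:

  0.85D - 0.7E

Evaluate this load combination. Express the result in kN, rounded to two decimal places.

0.85(596.3) - 0.7(352.9) = 259.83
N_u = 259.83 kN.

259.83 kN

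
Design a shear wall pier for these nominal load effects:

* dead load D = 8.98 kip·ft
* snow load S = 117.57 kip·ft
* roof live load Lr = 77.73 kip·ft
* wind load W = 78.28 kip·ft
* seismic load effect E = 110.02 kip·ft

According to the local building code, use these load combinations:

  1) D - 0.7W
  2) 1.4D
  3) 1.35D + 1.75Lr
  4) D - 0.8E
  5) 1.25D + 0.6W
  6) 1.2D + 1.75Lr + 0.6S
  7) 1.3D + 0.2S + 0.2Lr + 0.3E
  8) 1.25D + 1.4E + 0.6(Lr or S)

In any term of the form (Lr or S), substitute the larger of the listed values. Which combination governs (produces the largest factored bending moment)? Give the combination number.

Combination 8

(Lr or S) → S = 117.57 kip·ft.
1) 1.0(8.98) - 0.7(78.28) = 8.98 - 54.80 = -45.82
2) 1.4(8.98) = 12.57
3) 1.35(8.98) + 1.75(77.73) = 12.12 + 136.03 = 148.15
4) 1.0(8.98) - 0.8(110.02) = 8.98 - 88.02 = -79.04
5) 1.25(8.98) + 0.6(78.28) = 58.19
6) 1.2(8.98) + 1.75(77.73) + 0.6(117.57) = 10.78 + 136.03 + 70.54 = 217.35
7) 1.3(8.98) + 0.2(117.57) + 0.2(77.73) + 0.3(110.02) = 11.67 + 23.51 + 15.55 + 33.01 = 83.74
8) 1.25(8.98) + 1.4(110.02) + 0.6(117.57) = 11.23 + 154.03 + 70.54 = 235.80
The largest value is 235.80 kip·ft from combination 8.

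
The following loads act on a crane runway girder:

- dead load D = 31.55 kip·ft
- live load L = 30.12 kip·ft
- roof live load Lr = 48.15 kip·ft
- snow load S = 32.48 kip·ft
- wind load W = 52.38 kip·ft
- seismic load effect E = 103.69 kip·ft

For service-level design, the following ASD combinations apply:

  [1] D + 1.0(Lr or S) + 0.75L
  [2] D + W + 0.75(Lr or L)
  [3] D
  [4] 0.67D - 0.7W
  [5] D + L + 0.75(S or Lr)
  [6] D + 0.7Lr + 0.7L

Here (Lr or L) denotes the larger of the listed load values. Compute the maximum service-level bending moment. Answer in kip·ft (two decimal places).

120.04 kip·ft

(Lr or S) → Lr = 48.15 kip·ft; (Lr or L) → Lr = 48.15 kip·ft; (S or Lr) → Lr = 48.15 kip·ft.
[1] 1.0(31.55) + 1.0(48.15) + 0.75(30.12) = 31.55 + 48.15 + 22.59 = 102.29
[2] 1.0(31.55) + 1.0(52.38) + 0.75(48.15) = 31.55 + 52.38 + 36.11 = 120.04
[3] 1.0(31.55) = 31.55
[4] 0.67(31.55) - 0.7(52.38) = 21.14 - 36.67 = -15.53
[5] 1.0(31.55) + 1.0(30.12) + 0.75(48.15) = 31.55 + 30.12 + 36.11 = 97.78
[6] 1.0(31.55) + 0.7(48.15) + 0.7(30.12) = 31.55 + 33.71 + 21.08 = 86.34
Combination 2 governs: M = 120.04 kip·ft.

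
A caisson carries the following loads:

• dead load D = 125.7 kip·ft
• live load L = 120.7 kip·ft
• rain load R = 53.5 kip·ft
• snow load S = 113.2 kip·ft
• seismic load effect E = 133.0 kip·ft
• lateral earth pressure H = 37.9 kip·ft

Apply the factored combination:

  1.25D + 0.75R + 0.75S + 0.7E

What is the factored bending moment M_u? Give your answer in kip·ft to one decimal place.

1.25(125.7) + 0.75(53.5) + 0.75(113.2) + 0.7(133.0) = 375.3
M_u = 375.3 kip·ft.

375.3 kip·ft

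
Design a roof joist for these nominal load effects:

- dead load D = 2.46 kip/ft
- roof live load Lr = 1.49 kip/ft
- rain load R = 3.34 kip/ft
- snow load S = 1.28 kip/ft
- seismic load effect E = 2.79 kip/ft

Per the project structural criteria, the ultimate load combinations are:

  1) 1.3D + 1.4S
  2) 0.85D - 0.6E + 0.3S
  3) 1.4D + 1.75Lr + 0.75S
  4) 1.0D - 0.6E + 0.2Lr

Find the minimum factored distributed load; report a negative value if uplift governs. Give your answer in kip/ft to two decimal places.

0.80 kip/ft

1) 1.3(2.46) + 1.4(1.28) = 3.20 + 1.79 = 4.99
2) 0.85(2.46) - 0.6(2.79) + 0.3(1.28) = 2.09 - 1.67 + 0.38 = 0.80
3) 1.4(2.46) + 1.75(1.49) + 0.75(1.28) = 3.44 + 2.61 + 0.96 = 7.01
4) 1.0(2.46) - 0.6(2.79) + 0.2(1.49) = 1.08
Combination 2 gives the minimum: 0.80 kip/ft.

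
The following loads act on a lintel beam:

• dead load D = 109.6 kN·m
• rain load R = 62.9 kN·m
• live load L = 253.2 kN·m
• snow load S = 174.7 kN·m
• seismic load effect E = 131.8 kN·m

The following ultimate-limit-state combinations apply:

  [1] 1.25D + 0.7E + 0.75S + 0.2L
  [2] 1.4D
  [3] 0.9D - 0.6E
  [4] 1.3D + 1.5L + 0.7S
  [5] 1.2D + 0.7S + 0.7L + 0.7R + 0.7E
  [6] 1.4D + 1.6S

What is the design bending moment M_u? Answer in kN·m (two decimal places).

[1] 1.25(109.6) + 0.7(131.8) + 0.75(174.7) + 0.2(253.2) = 410.93
[2] 1.4(109.6) = 153.44
[3] 0.9(109.6) - 0.6(131.8) = 19.56
[4] 1.3(109.6) + 1.5(253.2) + 0.7(174.7) = 644.57
[5] 1.2(109.6) + 0.7(174.7) + 0.7(253.2) + 0.7(62.9) + 0.7(131.8) = 567.34
[6] 1.4(109.6) + 1.6(174.7) = 432.96
The controlling combination is 4, giving 644.57 kN·m.

644.57 kN·m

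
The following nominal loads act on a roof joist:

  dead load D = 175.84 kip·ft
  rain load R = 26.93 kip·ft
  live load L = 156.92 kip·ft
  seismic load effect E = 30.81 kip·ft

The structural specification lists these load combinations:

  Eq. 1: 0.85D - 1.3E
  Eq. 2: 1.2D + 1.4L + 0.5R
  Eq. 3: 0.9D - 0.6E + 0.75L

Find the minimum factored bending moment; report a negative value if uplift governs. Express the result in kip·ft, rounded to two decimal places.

Eq. 1: 0.85(175.84) - 1.3(30.81) = 109.41
Eq. 2: 1.2(175.84) + 1.4(156.92) + 0.5(26.93) = 444.16
Eq. 3: 0.9(175.84) - 0.6(30.81) + 0.75(156.92) = 257.46
Combination 1 gives the minimum: 109.41 kip·ft.

109.41 kip·ft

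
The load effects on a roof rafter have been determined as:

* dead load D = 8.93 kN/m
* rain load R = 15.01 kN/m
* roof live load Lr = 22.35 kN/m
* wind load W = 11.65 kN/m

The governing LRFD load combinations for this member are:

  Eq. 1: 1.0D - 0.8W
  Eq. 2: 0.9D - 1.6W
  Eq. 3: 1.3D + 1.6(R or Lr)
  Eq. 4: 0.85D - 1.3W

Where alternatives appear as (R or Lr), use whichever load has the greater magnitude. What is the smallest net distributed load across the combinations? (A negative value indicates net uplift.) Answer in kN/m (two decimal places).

-10.60 kN/m

(R or Lr) → Lr = 22.35 kN/m.
Eq. 1: 1.0(8.93) - 0.8(11.65) = -0.39
Eq. 2: 0.9(8.93) - 1.6(11.65) = -10.60
Eq. 3: 1.3(8.93) + 1.6(22.35) = 47.37
Eq. 4: 0.85(8.93) - 1.3(11.65) = -7.55
Combination 2 gives the minimum: -10.60 kN/m.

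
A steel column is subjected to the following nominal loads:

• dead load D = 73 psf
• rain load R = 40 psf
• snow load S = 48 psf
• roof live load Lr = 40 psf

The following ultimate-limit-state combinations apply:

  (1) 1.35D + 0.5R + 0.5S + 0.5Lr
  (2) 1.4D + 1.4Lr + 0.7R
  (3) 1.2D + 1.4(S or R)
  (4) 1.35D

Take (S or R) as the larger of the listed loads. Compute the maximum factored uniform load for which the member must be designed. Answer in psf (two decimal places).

(S or R) → S = 48 psf.
(1) 1.35(73) + 0.5(40) + 0.5(48) + 0.5(40) = 98.55 + 20.00 + 24.00 + 20.00 = 162.55
(2) 1.4(73) + 1.4(40) + 0.7(40) = 102.20 + 56.00 + 28.00 = 186.20
(3) 1.2(73) + 1.4(48) = 87.60 + 67.20 = 154.80
(4) 1.35(73) = 98.55
Maximum is from combination 2.

186.20 psf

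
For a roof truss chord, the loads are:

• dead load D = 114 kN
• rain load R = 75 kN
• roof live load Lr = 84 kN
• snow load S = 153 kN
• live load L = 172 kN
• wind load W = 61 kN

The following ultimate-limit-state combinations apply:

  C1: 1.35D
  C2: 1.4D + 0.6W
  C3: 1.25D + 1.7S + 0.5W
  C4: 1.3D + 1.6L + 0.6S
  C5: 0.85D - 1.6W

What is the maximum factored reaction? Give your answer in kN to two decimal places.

515.20 kN

C1: 1.35(114) = 153.90
C2: 1.4(114) + 0.6(61) = 159.60 + 36.60 = 196.20
C3: 1.25(114) + 1.7(153) + 0.5(61) = 142.50 + 260.10 + 30.50 = 433.10
C4: 1.3(114) + 1.6(172) + 0.6(153) = 148.20 + 275.20 + 91.80 = 515.20
C5: 0.85(114) - 1.6(61) = 96.90 - 97.60 = -0.70
Maximum is from combination 4.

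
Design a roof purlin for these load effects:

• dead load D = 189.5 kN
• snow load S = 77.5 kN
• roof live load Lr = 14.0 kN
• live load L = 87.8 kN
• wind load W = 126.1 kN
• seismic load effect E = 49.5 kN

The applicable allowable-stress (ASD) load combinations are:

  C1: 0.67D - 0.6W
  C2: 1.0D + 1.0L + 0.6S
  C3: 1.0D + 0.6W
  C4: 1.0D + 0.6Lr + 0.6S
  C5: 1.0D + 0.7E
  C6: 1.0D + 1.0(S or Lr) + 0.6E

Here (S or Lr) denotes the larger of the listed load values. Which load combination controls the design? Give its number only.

(S or Lr) → S = 77.5 kN.
C1: 0.67(189.5) - 0.6(126.1) = 51.31
C2: 1.0(189.5) + 1.0(87.8) + 0.6(77.5) = 323.80
C3: 1.0(189.5) + 0.6(126.1) = 265.16
C4: 1.0(189.5) + 0.6(14.0) + 0.6(77.5) = 244.40
C5: 1.0(189.5) + 0.7(49.5) = 224.15
C6: 1.0(189.5) + 1.0(77.5) + 0.6(49.5) = 296.70
The largest value is 323.80 kN from combination 2.

Combination 2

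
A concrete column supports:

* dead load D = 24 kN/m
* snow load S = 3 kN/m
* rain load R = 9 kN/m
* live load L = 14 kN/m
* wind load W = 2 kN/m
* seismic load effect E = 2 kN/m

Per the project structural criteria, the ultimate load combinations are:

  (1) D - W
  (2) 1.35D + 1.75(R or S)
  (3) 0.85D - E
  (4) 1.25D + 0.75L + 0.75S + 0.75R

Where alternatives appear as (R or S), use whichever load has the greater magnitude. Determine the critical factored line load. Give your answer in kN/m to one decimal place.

49.5 kN/m

(R or S) → R = 9 kN/m.
(1) 1.0(24) - 1.0(2) = 22.0
(2) 1.35(24) + 1.75(9) = 48.2
(3) 0.85(24) - 1.0(2) = 18.4
(4) 1.25(24) + 0.75(14) + 0.75(3) + 0.75(9) = 49.5
Combination 4 governs: w_u = 49.5 kN/m.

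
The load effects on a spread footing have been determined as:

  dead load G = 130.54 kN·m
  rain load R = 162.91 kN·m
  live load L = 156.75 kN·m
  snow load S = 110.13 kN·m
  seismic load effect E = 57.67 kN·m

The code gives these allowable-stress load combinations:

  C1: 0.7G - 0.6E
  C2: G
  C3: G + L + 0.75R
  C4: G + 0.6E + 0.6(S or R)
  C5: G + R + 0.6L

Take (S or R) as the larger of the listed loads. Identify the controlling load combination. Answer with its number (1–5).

Combination 3

(S or R) → R = 162.91 kN·m.
C1: 0.7(130.54) - 0.6(57.67) = 91.38 - 34.60 = 56.78
C2: 1.0(130.54) = 130.54
C3: 1.0(130.54) + 1.0(156.75) + 0.75(162.91) = 130.54 + 156.75 + 122.18 = 409.47
C4: 1.0(130.54) + 0.6(57.67) + 0.6(162.91) = 130.54 + 34.60 + 97.75 = 262.89
C5: 1.0(130.54) + 1.0(162.91) + 0.6(156.75) = 130.54 + 162.91 + 94.05 = 387.50
The largest value is 409.47 kN·m from combination 3.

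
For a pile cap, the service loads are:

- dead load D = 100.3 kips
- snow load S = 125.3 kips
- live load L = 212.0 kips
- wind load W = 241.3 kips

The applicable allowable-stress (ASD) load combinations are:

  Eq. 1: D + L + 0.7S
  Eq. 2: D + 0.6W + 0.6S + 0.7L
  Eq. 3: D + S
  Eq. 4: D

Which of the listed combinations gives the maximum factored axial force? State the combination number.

Eq. 1: 1.0(100.3) + 1.0(212.0) + 0.7(125.3) = 400.01
Eq. 2: 1.0(100.3) + 0.6(241.3) + 0.6(125.3) + 0.7(212.0) = 468.66
Eq. 3: 1.0(100.3) + 1.0(125.3) = 225.60
Eq. 4: 1.0(100.3) = 100.30
The largest value is 468.66 kips from combination 2.

Combination 2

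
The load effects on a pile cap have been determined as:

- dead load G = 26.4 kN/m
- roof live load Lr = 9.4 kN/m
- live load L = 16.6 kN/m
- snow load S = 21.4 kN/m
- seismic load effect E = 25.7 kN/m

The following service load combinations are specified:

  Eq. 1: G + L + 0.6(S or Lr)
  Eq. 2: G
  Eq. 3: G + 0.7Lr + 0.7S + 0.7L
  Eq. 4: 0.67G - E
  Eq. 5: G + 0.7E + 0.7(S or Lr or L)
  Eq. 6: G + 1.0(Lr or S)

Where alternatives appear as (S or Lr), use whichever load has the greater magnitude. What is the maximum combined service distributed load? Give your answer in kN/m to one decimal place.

(S or Lr) → S = 21.4 kN/m; (S or Lr or L) → S = 21.4 kN/m; (Lr or S) → S = 21.4 kN/m.
Eq. 1: 1.0(26.4) + 1.0(16.6) + 0.6(21.4) = 26.4 + 16.6 + 12.8 = 55.8
Eq. 2: 1.0(26.4) = 26.4
Eq. 3: 1.0(26.4) + 0.7(9.4) + 0.7(21.4) + 0.7(16.6) = 26.4 + 6.6 + 15.0 + 11.6 = 59.6
Eq. 4: 0.67(26.4) - 1.0(25.7) = 17.7 - 25.7 = -8.0
Eq. 5: 1.0(26.4) + 0.7(25.7) + 0.7(21.4) = 26.4 + 18.0 + 15.0 = 59.4
Eq. 6: 1.0(26.4) + 1.0(21.4) = 26.4 + 21.4 = 47.8
The controlling combination is 3, giving 59.6 kN/m.

59.6 kN/m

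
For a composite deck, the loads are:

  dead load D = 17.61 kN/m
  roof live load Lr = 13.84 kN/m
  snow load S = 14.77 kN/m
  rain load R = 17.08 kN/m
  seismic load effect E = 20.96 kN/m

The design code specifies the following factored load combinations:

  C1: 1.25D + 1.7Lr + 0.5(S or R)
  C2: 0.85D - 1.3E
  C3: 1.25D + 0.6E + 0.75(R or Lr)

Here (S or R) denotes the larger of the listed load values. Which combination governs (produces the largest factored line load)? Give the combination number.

(S or R) → R = 17.08 kN/m; (R or Lr) → R = 17.08 kN/m.
C1: 1.25(17.61) + 1.7(13.84) + 0.5(17.08) = 22.01 + 23.53 + 8.54 = 54.08
C2: 0.85(17.61) - 1.3(20.96) = 14.97 - 27.25 = -12.28
C3: 1.25(17.61) + 0.6(20.96) + 0.75(17.08) = 22.01 + 12.58 + 12.81 = 47.40
The largest value is 54.08 kN/m from combination 1.

Combination 1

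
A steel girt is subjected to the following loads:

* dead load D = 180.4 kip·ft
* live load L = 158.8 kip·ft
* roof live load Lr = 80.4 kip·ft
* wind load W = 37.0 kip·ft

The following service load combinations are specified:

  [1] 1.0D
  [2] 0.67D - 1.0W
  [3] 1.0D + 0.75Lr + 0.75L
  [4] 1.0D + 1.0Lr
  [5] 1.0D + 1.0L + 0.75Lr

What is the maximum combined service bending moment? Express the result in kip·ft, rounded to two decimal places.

399.50 kip·ft

[1] 1.0(180.4) = 180.40
[2] 0.67(180.4) - 1.0(37.0) = 120.87 - 37.00 = 83.87
[3] 1.0(180.4) + 0.75(80.4) + 0.75(158.8) = 180.40 + 60.30 + 119.10 = 359.80
[4] 1.0(180.4) + 1.0(80.4) = 180.40 + 80.40 = 260.80
[5] 1.0(180.4) + 1.0(158.8) + 0.75(80.4) = 180.40 + 158.80 + 60.30 = 399.50
Combination 5 governs: M = 399.50 kip·ft.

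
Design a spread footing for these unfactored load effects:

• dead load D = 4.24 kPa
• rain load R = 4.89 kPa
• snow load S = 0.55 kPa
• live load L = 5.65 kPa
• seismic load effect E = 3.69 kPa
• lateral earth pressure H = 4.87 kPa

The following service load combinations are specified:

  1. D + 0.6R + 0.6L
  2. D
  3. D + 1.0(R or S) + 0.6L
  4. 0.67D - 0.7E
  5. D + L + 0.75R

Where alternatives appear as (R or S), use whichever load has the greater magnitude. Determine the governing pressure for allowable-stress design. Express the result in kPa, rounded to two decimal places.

13.56 kPa

(R or S) → R = 4.89 kPa.
1. 1.0(4.24) + 0.6(4.89) + 0.6(5.65) = 10.56
2. 1.0(4.24) = 4.24
3. 1.0(4.24) + 1.0(4.89) + 0.6(5.65) = 12.52
4. 0.67(4.24) - 0.7(3.69) = 0.26
5. 1.0(4.24) + 1.0(5.65) + 0.75(4.89) = 13.56
Combination 5 governs: p = 13.56 kPa.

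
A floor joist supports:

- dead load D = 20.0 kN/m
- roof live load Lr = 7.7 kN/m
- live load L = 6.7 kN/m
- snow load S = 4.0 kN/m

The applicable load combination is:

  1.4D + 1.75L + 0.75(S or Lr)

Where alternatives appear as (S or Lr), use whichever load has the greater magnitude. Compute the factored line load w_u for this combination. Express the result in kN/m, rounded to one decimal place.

(S or Lr) → Lr = 7.7 kN/m.
1.4(20.0) + 1.75(6.7) + 0.75(7.7) = 28.0 + 11.7 + 5.8 = 45.5
w_u = 45.5 kN/m.

45.5 kN/m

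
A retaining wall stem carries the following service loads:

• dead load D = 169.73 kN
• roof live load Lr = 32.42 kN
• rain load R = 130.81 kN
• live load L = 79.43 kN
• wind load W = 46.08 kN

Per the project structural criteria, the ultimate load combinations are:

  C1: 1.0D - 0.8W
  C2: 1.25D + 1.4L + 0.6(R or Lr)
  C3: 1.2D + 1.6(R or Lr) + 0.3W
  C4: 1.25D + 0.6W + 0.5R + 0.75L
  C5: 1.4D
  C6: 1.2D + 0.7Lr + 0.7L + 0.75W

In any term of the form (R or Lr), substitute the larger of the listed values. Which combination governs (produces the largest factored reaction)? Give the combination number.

Combination 3

(R or Lr) → R = 130.81 kN.
C1: 1.0(169.73) - 0.8(46.08) = 169.73 - 36.86 = 132.87
C2: 1.25(169.73) + 1.4(79.43) + 0.6(130.81) = 212.16 + 111.20 + 78.49 = 401.85
C3: 1.2(169.73) + 1.6(130.81) + 0.3(46.08) = 203.68 + 209.30 + 13.82 = 426.80
C4: 1.25(169.73) + 0.6(46.08) + 0.5(130.81) + 0.75(79.43) = 212.16 + 27.65 + 65.41 + 59.57 = 364.79
C5: 1.4(169.73) = 237.62
C6: 1.2(169.73) + 0.7(32.42) + 0.7(79.43) + 0.75(46.08) = 203.68 + 22.69 + 55.60 + 34.56 = 316.53
The largest value is 426.80 kN from combination 3.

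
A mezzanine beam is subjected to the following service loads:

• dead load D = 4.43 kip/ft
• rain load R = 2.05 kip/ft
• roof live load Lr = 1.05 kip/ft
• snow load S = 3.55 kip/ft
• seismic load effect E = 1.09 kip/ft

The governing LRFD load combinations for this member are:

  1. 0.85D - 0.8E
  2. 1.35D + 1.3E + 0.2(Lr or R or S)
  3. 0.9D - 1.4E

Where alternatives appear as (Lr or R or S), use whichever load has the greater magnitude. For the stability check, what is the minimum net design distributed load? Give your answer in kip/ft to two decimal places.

2.46 kip/ft

(Lr or R or S) → S = 3.55 kip/ft.
1. 0.85(4.43) - 0.8(1.09) = 2.89
2. 1.35(4.43) + 1.3(1.09) + 0.2(3.55) = 8.11
3. 0.9(4.43) - 1.4(1.09) = 2.46
Combination 3 gives the minimum: 2.46 kip/ft.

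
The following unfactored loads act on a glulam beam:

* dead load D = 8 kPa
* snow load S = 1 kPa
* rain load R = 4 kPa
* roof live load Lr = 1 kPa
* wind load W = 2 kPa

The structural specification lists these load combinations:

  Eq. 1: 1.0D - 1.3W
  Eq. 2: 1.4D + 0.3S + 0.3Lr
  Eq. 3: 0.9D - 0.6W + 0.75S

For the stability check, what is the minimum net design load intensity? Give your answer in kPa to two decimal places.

Eq. 1: 1.0(8) - 1.3(2) = 8.00 - 2.60 = 5.40
Eq. 2: 1.4(8) + 0.3(1) + 0.3(1) = 11.20 + 0.30 + 0.30 = 11.80
Eq. 3: 0.9(8) - 0.6(2) + 0.75(1) = 7.20 - 1.20 + 0.75 = 6.75
Combination 1 gives the minimum: 5.40 kPa.

5.40 kPa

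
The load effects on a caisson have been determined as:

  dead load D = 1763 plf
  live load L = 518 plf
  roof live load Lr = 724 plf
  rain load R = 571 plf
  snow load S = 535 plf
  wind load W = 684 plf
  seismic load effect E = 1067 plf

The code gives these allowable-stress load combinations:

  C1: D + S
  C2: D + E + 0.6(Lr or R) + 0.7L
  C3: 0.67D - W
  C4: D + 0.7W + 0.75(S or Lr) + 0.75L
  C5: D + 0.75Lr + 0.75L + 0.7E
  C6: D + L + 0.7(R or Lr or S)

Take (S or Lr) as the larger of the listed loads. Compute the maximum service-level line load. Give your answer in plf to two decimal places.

3627.00 plf

(Lr or R) → Lr = 724 plf; (S or Lr) → Lr = 724 plf; (R or Lr or S) → Lr = 724 plf.
C1: 1.0(1763) + 1.0(535) = 2298.00
C2: 1.0(1763) + 1.0(1067) + 0.6(724) + 0.7(518) = 3627.00
C3: 0.67(1763) - 1.0(684) = 497.21
C4: 1.0(1763) + 0.7(684) + 0.75(724) + 0.75(518) = 3173.30
C5: 1.0(1763) + 0.75(724) + 0.75(518) + 0.7(1067) = 3441.40
C6: 1.0(1763) + 1.0(518) + 0.7(724) = 2787.80
The controlling combination is 2, giving 3627.00 plf.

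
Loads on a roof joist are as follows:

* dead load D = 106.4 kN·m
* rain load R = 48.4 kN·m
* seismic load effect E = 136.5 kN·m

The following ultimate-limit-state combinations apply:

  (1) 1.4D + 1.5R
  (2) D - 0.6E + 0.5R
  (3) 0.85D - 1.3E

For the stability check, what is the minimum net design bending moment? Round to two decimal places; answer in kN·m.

(1) 1.4(106.4) + 1.5(48.4) = 148.96 + 72.60 = 221.56
(2) 1.0(106.4) - 0.6(136.5) + 0.5(48.4) = 106.40 - 81.90 + 24.20 = 48.70
(3) 0.85(106.4) - 1.3(136.5) = 90.44 - 177.45 = -87.01
Combination 3 gives the minimum: -87.01 kN·m.

-87.01 kN·m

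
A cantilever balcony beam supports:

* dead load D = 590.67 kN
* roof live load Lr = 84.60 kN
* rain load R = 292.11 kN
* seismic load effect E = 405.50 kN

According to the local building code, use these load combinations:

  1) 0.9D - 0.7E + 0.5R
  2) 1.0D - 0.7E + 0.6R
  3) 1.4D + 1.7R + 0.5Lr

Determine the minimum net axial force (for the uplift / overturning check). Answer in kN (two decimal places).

1) 0.9(590.67) - 0.7(405.50) + 0.5(292.11) = 531.60 - 283.85 + 146.06 = 393.81
2) 1.0(590.67) - 0.7(405.50) + 0.6(292.11) = 590.67 - 283.85 + 175.27 = 482.09
3) 1.4(590.67) + 1.7(292.11) + 0.5(84.60) = 826.94 + 496.59 + 42.30 = 1365.83
Combination 1 gives the minimum: 393.81 kN.

393.81 kN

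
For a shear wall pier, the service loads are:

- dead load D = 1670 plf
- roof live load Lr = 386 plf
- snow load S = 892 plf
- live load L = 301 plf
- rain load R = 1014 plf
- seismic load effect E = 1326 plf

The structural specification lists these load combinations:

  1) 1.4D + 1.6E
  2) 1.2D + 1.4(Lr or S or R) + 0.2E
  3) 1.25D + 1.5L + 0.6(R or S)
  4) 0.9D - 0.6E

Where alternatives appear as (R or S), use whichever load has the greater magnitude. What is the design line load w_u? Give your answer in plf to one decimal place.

4459.6 plf

(Lr or S or R) → R = 1014 plf; (R or S) → R = 1014 plf.
1) 1.4(1670) + 1.6(1326) = 2338.0 + 2121.6 = 4459.6
2) 1.2(1670) + 1.4(1014) + 0.2(1326) = 2004.0 + 1419.6 + 265.2 = 3688.8
3) 1.25(1670) + 1.5(301) + 0.6(1014) = 2087.5 + 451.5 + 608.4 = 3147.4
4) 0.9(1670) - 0.6(1326) = 1503.0 - 795.6 = 707.4
Maximum is from combination 1.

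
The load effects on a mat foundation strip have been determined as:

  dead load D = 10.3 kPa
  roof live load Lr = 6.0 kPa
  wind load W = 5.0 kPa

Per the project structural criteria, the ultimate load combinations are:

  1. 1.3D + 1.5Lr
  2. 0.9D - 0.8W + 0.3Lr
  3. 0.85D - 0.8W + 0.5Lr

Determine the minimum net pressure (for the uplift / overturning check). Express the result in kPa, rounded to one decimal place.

1. 1.3(10.3) + 1.5(6.0) = 22.4
2. 0.9(10.3) - 0.8(5.0) + 0.3(6.0) = 7.1
3. 0.85(10.3) - 0.8(5.0) + 0.5(6.0) = 7.8
Combination 2 gives the minimum: 7.1 kPa.

7.1 kPa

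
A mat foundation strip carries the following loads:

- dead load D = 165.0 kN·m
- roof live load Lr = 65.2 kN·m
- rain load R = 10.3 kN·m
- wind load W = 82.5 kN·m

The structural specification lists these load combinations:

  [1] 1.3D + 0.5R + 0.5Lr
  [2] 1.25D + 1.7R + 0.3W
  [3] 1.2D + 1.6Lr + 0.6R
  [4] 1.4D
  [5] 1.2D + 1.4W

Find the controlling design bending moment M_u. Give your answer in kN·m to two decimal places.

[1] 1.3(165.0) + 0.5(10.3) + 0.5(65.2) = 214.50 + 5.15 + 32.60 = 252.25
[2] 1.25(165.0) + 1.7(10.3) + 0.3(82.5) = 206.25 + 17.51 + 24.75 = 248.51
[3] 1.2(165.0) + 1.6(65.2) + 0.6(10.3) = 198.00 + 104.32 + 6.18 = 308.50
[4] 1.4(165.0) = 231.00
[5] 1.2(165.0) + 1.4(82.5) = 198.00 + 115.50 = 313.50
Combination 5 governs: M_u = 313.50 kN·m.

313.50 kN·m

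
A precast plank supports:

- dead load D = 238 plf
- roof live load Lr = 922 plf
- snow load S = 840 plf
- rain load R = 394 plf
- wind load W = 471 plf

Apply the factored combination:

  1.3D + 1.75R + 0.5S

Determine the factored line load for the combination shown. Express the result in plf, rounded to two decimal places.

1418.90 plf

1.3(238) + 1.75(394) + 0.5(840) = 1418.90
w_u = 1418.90 plf.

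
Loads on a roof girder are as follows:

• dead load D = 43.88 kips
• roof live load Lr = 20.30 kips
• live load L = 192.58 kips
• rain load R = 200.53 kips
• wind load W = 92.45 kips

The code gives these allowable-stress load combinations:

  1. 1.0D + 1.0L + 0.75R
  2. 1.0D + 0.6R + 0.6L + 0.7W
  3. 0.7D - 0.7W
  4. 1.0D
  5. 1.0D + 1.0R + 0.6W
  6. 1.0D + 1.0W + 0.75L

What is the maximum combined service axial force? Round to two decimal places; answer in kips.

1. 1.0(43.88) + 1.0(192.58) + 0.75(200.53) = 43.88 + 192.58 + 150.40 = 386.86
2. 1.0(43.88) + 0.6(200.53) + 0.6(192.58) + 0.7(92.45) = 344.46
3. 0.7(43.88) - 0.7(92.45) = 30.72 - 64.72 = -34.00
4. 1.0(43.88) = 43.88
5. 1.0(43.88) + 1.0(200.53) + 0.6(92.45) = 43.88 + 200.53 + 55.47 = 299.88
6. 1.0(43.88) + 1.0(92.45) + 0.75(192.58) = 43.88 + 92.45 + 144.44 = 280.77
Combination 1 governs: P = 386.86 kips.

386.86 kips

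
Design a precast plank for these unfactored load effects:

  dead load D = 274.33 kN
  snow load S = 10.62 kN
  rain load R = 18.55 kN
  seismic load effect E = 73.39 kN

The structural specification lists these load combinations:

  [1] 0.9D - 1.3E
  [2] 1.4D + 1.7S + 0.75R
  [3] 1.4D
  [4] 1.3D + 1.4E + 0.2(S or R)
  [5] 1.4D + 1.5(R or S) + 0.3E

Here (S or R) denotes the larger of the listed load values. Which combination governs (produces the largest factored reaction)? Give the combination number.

(S or R) → R = 18.55 kN; (R or S) → R = 18.55 kN.
[1] 0.9(274.33) - 1.3(73.39) = 246.90 - 95.41 = 151.49
[2] 1.4(274.33) + 1.7(10.62) + 0.75(18.55) = 416.03
[3] 1.4(274.33) = 384.06
[4] 1.3(274.33) + 1.4(73.39) + 0.2(18.55) = 356.63 + 102.75 + 3.71 = 463.09
[5] 1.4(274.33) + 1.5(18.55) + 0.3(73.39) = 433.90
The largest value is 463.09 kN from combination 4.

Combination 4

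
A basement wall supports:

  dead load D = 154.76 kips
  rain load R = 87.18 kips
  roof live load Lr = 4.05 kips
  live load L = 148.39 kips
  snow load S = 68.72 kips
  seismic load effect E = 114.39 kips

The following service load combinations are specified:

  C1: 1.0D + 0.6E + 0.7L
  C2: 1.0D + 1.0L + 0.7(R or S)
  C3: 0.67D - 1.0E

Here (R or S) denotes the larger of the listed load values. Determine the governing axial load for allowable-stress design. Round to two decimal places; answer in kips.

364.18 kips

(R or S) → R = 87.18 kips.
C1: 1.0(154.76) + 0.6(114.39) + 0.7(148.39) = 327.27
C2: 1.0(154.76) + 1.0(148.39) + 0.7(87.18) = 154.76 + 148.39 + 61.03 = 364.18
C3: 0.67(154.76) - 1.0(114.39) = 103.69 - 114.39 = -10.70
Maximum is from combination 2.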